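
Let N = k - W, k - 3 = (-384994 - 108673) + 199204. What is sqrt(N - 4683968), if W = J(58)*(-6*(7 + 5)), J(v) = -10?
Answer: 2*I*sqrt(1244787) ≈ 2231.4*I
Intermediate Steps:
W = 720 (W = -(-60)*(7 + 5) = -(-60)*12 = -10*(-72) = 720)
k = -294460 (k = 3 + ((-384994 - 108673) + 199204) = 3 + (-493667 + 199204) = 3 - 294463 = -294460)
N = -295180 (N = -294460 - 1*720 = -294460 - 720 = -295180)
sqrt(N - 4683968) = sqrt(-295180 - 4683968) = sqrt(-4979148) = 2*I*sqrt(1244787)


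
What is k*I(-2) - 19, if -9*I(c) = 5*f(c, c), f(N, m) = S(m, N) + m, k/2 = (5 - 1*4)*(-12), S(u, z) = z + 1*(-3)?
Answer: -337/3 ≈ -112.33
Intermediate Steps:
S(u, z) = -3 + z (S(u, z) = z - 3 = -3 + z)
k = -24 (k = 2*((5 - 1*4)*(-12)) = 2*((5 - 4)*(-12)) = 2*(1*(-12)) = 2*(-12) = -24)
f(N, m) = -3 + N + m (f(N, m) = (-3 + N) + m = -3 + N + m)
I(c) = 5/3 - 10*c/9 (I(c) = -5*(-3 + c + c)/9 = -5*(-3 + 2*c)/9 = -(-15 + 10*c)/9 = 5/3 - 10*c/9)
k*I(-2) - 19 = -24*(5/3 - 10/9*(-2)) - 19 = -24*(5/3 + 20/9) - 19 = -24*35/9 - 19 = -280/3 - 19 = -337/3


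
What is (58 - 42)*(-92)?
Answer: -1472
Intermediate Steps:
(58 - 42)*(-92) = 16*(-92) = -1472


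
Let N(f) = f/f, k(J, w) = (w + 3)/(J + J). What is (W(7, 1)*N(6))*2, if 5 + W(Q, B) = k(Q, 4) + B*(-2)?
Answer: -13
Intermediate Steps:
k(J, w) = (3 + w)/(2*J) (k(J, w) = (3 + w)/((2*J)) = (3 + w)*(1/(2*J)) = (3 + w)/(2*J))
W(Q, B) = -5 - 2*B + 7/(2*Q) (W(Q, B) = -5 + ((3 + 4)/(2*Q) + B*(-2)) = -5 + ((½)*7/Q - 2*B) = -5 + (7/(2*Q) - 2*B) = -5 + (-2*B + 7/(2*Q)) = -5 - 2*B + 7/(2*Q))
N(f) = 1
(W(7, 1)*N(6))*2 = ((-5 - 2*1 + (7/2)/7)*1)*2 = ((-5 - 2 + (7/2)*(⅐))*1)*2 = ((-5 - 2 + ½)*1)*2 = -13/2*1*2 = -13/2*2 = -13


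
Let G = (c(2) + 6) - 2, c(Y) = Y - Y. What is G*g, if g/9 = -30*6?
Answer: -6480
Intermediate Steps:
c(Y) = 0
g = -1620 (g = 9*(-30*6) = 9*(-180) = -1620)
G = 4 (G = (0 + 6) - 2 = 6 - 2 = 4)
G*g = 4*(-1620) = -6480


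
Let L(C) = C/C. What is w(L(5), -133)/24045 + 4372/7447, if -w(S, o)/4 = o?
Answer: 15583792/25580445 ≈ 0.60921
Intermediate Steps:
L(C) = 1
w(S, o) = -4*o
w(L(5), -133)/24045 + 4372/7447 = -4*(-133)/24045 + 4372/7447 = 532*(1/24045) + 4372*(1/7447) = 76/3435 + 4372/7447 = 15583792/25580445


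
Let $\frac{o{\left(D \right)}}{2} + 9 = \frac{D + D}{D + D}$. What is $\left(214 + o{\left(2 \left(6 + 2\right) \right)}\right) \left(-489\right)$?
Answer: $-96822$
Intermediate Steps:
$o{\left(D \right)} = -16$ ($o{\left(D \right)} = -18 + 2 \frac{D + D}{D + D} = -18 + 2 \frac{2 D}{2 D} = -18 + 2 \cdot 2 D \frac{1}{2 D} = -18 + 2 \cdot 1 = -18 + 2 = -16$)
$\left(214 + o{\left(2 \left(6 + 2\right) \right)}\right) \left(-489\right) = \left(214 - 16\right) \left(-489\right) = 198 \left(-489\right) = -96822$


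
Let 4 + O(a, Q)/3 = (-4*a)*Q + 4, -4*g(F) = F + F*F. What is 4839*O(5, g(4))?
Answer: 1451700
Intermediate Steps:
g(F) = -F/4 - F²/4 (g(F) = -(F + F*F)/4 = -(F + F²)/4 = -F/4 - F²/4)
O(a, Q) = -12*Q*a (O(a, Q) = -12 + 3*((-4*a)*Q + 4) = -12 + 3*(-4*Q*a + 4) = -12 + 3*(4 - 4*Q*a) = -12 + (12 - 12*Q*a) = -12*Q*a)
4839*O(5, g(4)) = 4839*(-12*(-¼*4*(1 + 4))*5) = 4839*(-12*(-¼*4*5)*5) = 4839*(-12*(-5)*5) = 4839*300 = 1451700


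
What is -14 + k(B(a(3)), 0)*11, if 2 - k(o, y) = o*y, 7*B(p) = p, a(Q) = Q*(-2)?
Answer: 8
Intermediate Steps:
a(Q) = -2*Q
B(p) = p/7
k(o, y) = 2 - o*y
-14 + k(B(a(3)), 0)*11 = -14 + (2 - 1*(-2*3)/7*0)*11 = -14 + (2 - 1*(⅐)*(-6)*0)*11 = -14 + (2 - 1*(-6/7)*0)*11 = -14 + (2 + 0)*11 = -14 + 2*11 = -14 + 22 = 8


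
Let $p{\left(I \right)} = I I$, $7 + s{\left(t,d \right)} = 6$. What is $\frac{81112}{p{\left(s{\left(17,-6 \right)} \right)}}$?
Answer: $81112$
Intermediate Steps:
$s{\left(t,d \right)} = -1$ ($s{\left(t,d \right)} = -7 + 6 = -1$)
$p{\left(I \right)} = I^{2}$
$\frac{81112}{p{\left(s{\left(17,-6 \right)} \right)}} = \frac{81112}{\left(-1\right)^{2}} = \frac{81112}{1} = 81112 \cdot 1 = 81112$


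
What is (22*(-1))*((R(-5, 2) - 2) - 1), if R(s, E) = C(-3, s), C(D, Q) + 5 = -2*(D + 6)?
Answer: 308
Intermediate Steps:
C(D, Q) = -17 - 2*D (C(D, Q) = -5 - 2*(D + 6) = -5 - 2*(6 + D) = -5 + (-12 - 2*D) = -17 - 2*D)
R(s, E) = -11 (R(s, E) = -17 - 2*(-3) = -17 + 6 = -11)
(22*(-1))*((R(-5, 2) - 2) - 1) = (22*(-1))*((-11 - 2) - 1) = -22*(-13 - 1) = -22*(-14) = 308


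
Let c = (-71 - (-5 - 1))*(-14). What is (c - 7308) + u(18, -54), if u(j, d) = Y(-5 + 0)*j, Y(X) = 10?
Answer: -6218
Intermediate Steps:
u(j, d) = 10*j
c = 910 (c = (-71 - 1*(-6))*(-14) = (-71 + 6)*(-14) = -65*(-14) = 910)
(c - 7308) + u(18, -54) = (910 - 7308) + 10*18 = -6398 + 180 = -6218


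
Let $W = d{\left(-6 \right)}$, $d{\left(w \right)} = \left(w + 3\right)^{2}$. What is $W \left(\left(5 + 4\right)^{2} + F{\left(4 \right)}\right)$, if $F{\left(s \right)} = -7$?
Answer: $666$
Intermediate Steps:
$d{\left(w \right)} = \left(3 + w\right)^{2}$
$W = 9$ ($W = \left(3 - 6\right)^{2} = \left(-3\right)^{2} = 9$)
$W \left(\left(5 + 4\right)^{2} + F{\left(4 \right)}\right) = 9 \left(\left(5 + 4\right)^{2} - 7\right) = 9 \left(9^{2} - 7\right) = 9 \left(81 - 7\right) = 9 \cdot 74 = 666$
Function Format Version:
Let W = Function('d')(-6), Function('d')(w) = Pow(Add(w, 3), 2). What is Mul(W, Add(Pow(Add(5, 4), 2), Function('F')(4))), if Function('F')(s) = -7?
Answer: 666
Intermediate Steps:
Function('d')(w) = Pow(Add(3, w), 2)
W = 9 (W = Pow(Add(3, -6), 2) = Pow(-3, 2) = 9)
Mul(W, Add(Pow(Add(5, 4), 2), Function('F')(4))) = Mul(9, Add(Pow(Add(5, 4), 2), -7)) = Mul(9, Add(Pow(9, 2), -7)) = Mul(9, Add(81, -7)) = Mul(9, 74) = 666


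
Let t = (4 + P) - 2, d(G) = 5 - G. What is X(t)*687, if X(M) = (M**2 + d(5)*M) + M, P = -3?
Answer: 0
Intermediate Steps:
t = -1 (t = (4 - 3) - 2 = 1 - 2 = -1)
X(M) = M + M**2 (X(M) = (M**2 + (5 - 1*5)*M) + M = (M**2 + (5 - 5)*M) + M = (M**2 + 0*M) + M = (M**2 + 0) + M = M**2 + M = M + M**2)
X(t)*687 = -(1 - 1)*687 = -1*0*687 = 0*687 = 0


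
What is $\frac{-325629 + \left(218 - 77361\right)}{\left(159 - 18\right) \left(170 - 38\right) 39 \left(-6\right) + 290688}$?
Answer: $\frac{100693}{1016130} \approx 0.099095$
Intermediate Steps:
$\frac{-325629 + \left(218 - 77361\right)}{\left(159 - 18\right) \left(170 - 38\right) 39 \left(-6\right) + 290688} = \frac{-325629 + \left(218 - 77361\right)}{141 \cdot 132 \left(-234\right) + 290688} = \frac{-325629 - 77143}{18612 \left(-234\right) + 290688} = - \frac{402772}{-4355208 + 290688} = - \frac{402772}{-4064520} = \left(-402772\right) \left(- \frac{1}{4064520}\right) = \frac{100693}{1016130}$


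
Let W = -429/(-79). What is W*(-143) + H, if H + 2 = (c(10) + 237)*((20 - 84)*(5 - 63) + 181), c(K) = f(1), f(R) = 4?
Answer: 74057322/79 ≈ 9.3743e+5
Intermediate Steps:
W = 429/79 (W = -429*(-1/79) = 429/79 ≈ 5.4304)
c(K) = 4
H = 938211 (H = -2 + (4 + 237)*((20 - 84)*(5 - 63) + 181) = -2 + 241*(-64*(-58) + 181) = -2 + 241*(3712 + 181) = -2 + 241*3893 = -2 + 938213 = 938211)
W*(-143) + H = (429/79)*(-143) + 938211 = -61347/79 + 938211 = 74057322/79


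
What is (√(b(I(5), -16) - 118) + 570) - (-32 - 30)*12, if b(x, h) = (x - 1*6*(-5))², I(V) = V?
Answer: 1314 + 3*√123 ≈ 1347.3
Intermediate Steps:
b(x, h) = (30 + x)² (b(x, h) = (x - 6*(-5))² = (x + 30)² = (30 + x)²)
(√(b(I(5), -16) - 118) + 570) - (-32 - 30)*12 = (√((30 + 5)² - 118) + 570) - (-32 - 30)*12 = (√(35² - 118) + 570) - (-62)*12 = (√(1225 - 118) + 570) - 1*(-744) = (√1107 + 570) + 744 = (3*√123 + 570) + 744 = (570 + 3*√123) + 744 = 1314 + 3*√123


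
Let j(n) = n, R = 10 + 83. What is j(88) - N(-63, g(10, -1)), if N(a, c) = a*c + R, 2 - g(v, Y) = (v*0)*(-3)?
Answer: 121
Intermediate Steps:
R = 93
g(v, Y) = 2 (g(v, Y) = 2 - v*0*(-3) = 2 - 0*(-3) = 2 - 1*0 = 2 + 0 = 2)
N(a, c) = 93 + a*c (N(a, c) = a*c + 93 = 93 + a*c)
j(88) - N(-63, g(10, -1)) = 88 - (93 - 63*2) = 88 - (93 - 126) = 88 - 1*(-33) = 88 + 33 = 121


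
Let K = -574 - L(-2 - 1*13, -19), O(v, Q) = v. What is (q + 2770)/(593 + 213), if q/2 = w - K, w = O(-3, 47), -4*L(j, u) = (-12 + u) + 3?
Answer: 151/31 ≈ 4.8710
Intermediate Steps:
L(j, u) = 9/4 - u/4 (L(j, u) = -((-12 + u) + 3)/4 = -(-9 + u)/4 = 9/4 - u/4)
w = -3
K = -581 (K = -574 - (9/4 - ¼*(-19)) = -574 - (9/4 + 19/4) = -574 - 1*7 = -574 - 7 = -581)
q = 1156 (q = 2*(-3 - 1*(-581)) = 2*(-3 + 581) = 2*578 = 1156)
(q + 2770)/(593 + 213) = (1156 + 2770)/(593 + 213) = 3926/806 = 3926*(1/806) = 151/31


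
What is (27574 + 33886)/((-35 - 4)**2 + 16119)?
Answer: 439/126 ≈ 3.4841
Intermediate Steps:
(27574 + 33886)/((-35 - 4)**2 + 16119) = 61460/((-39)**2 + 16119) = 61460/(1521 + 16119) = 61460/17640 = 61460*(1/17640) = 439/126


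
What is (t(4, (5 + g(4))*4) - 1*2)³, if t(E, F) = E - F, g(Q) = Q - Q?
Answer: -5832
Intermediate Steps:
g(Q) = 0
(t(4, (5 + g(4))*4) - 1*2)³ = ((4 - (5 + 0)*4) - 1*2)³ = ((4 - 5*4) - 2)³ = ((4 - 1*20) - 2)³ = ((4 - 20) - 2)³ = (-16 - 2)³ = (-18)³ = -5832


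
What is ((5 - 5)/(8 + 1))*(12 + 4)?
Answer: 0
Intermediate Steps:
((5 - 5)/(8 + 1))*(12 + 4) = (0/9)*16 = (0*(⅑))*16 = 0*16 = 0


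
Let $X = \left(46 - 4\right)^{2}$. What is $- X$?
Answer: $-1764$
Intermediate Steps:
$X = 1764$ ($X = 42^{2} = 1764$)
$- X = \left(-1\right) 1764 = -1764$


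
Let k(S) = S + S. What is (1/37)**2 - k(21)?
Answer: -57497/1369 ≈ -41.999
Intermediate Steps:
k(S) = 2*S
(1/37)**2 - k(21) = (1/37)**2 - 2*21 = (1/37)**2 - 1*42 = 1/1369 - 42 = -57497/1369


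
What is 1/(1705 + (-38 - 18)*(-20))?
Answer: 1/2825 ≈ 0.00035398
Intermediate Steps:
1/(1705 + (-38 - 18)*(-20)) = 1/(1705 - 56*(-20)) = 1/(1705 + 1120) = 1/2825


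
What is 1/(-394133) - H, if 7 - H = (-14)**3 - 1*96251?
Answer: -39019955267/394133 ≈ -99002.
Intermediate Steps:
H = 99002 (H = 7 - ((-14)**3 - 1*96251) = 7 - (-2744 - 96251) = 7 - 1*(-98995) = 7 + 98995 = 99002)
1/(-394133) - H = 1/(-394133) - 1*99002 = -1/394133 - 99002 = -39019955267/394133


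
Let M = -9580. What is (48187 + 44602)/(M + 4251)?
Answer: -92789/5329 ≈ -17.412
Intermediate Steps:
(48187 + 44602)/(M + 4251) = (48187 + 44602)/(-9580 + 4251) = 92789/(-5329) = 92789*(-1/5329) = -92789/5329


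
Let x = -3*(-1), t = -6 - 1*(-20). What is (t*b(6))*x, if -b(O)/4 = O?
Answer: -1008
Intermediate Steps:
t = 14 (t = -6 + 20 = 14)
b(O) = -4*O
x = 3
(t*b(6))*x = (14*(-4*6))*3 = (14*(-24))*3 = -336*3 = -1008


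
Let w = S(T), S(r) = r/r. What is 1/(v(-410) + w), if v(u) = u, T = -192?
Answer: -1/409 ≈ -0.0024450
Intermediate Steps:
S(r) = 1
w = 1
1/(v(-410) + w) = 1/(-410 + 1) = 1/(-409) = -1/409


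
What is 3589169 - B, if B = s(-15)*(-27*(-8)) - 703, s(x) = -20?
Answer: 3594192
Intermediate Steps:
B = -5023 (B = -(-540)*(-8) - 703 = -20*216 - 703 = -4320 - 703 = -5023)
3589169 - B = 3589169 - 1*(-5023) = 3589169 + 5023 = 3594192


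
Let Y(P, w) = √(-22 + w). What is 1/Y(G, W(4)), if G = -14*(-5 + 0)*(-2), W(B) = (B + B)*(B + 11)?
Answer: √2/14 ≈ 0.10102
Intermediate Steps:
W(B) = 2*B*(11 + B) (W(B) = (2*B)*(11 + B) = 2*B*(11 + B))
G = -140 (G = -(-70)*(-2) = -14*10 = -140)
1/Y(G, W(4)) = 1/(√(-22 + 2*4*(11 + 4))) = 1/(√(-22 + 2*4*15)) = 1/(√(-22 + 120)) = 1/(√98) = 1/(7*√2) = √2/14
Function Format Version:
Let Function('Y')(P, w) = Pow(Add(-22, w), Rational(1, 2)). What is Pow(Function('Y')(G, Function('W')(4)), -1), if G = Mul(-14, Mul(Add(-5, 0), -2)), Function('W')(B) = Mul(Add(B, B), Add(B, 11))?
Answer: Mul(Rational(1, 14), Pow(2, Rational(1, 2))) ≈ 0.10102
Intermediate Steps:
Function('W')(B) = Mul(2, B, Add(11, B)) (Function('W')(B) = Mul(Mul(2, B), Add(11, B)) = Mul(2, B, Add(11, B)))
G = -140 (G = Mul(-14, Mul(-5, -2)) = Mul(-14, 10) = -140)
Pow(Function('Y')(G, Function('W')(4)), -1) = Pow(Pow(Add(-22, Mul(2, 4, Add(11, 4))), Rational(1, 2)), -1) = Pow(Pow(Add(-22, Mul(2, 4, 15)), Rational(1, 2)), -1) = Pow(Pow(Add(-22, 120), Rational(1, 2)), -1) = Pow(Pow(98, Rational(1, 2)), -1) = Pow(Mul(7, Pow(2, Rational(1, 2))), -1) = Mul(Rational(1, 14), Pow(2, Rational(1, 2)))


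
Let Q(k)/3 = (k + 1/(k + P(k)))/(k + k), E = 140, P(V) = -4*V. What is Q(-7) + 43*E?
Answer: 295053/49 ≈ 6021.5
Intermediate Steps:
Q(k) = 3*(k - 1/(3*k))/(2*k) (Q(k) = 3*((k + 1/(k - 4*k))/(k + k)) = 3*((k + 1/(-3*k))/((2*k))) = 3*((k - 1/(3*k))*(1/(2*k))) = 3*((k - 1/(3*k))/(2*k)) = 3*(k - 1/(3*k))/(2*k))
Q(-7) + 43*E = (3/2 - ½/(-7)²) + 43*140 = (3/2 - ½*1/49) + 6020 = (3/2 - 1/98) + 6020 = 73/49 + 6020 = 295053/49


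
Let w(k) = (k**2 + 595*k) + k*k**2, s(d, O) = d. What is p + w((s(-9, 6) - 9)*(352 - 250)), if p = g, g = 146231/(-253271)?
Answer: -1566908296949411/253271 ≈ -6.1867e+9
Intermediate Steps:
g = -146231/253271 (g = 146231*(-1/253271) = -146231/253271 ≈ -0.57737)
p = -146231/253271 ≈ -0.57737
w(k) = k**2 + k**3 + 595*k (w(k) = (k**2 + 595*k) + k**3 = k**2 + k**3 + 595*k)
p + w((s(-9, 6) - 9)*(352 - 250)) = -146231/253271 + ((-9 - 9)*(352 - 250))*(595 + (-9 - 9)*(352 - 250) + ((-9 - 9)*(352 - 250))**2) = -146231/253271 + (-18*102)*(595 - 18*102 + (-18*102)**2) = -146231/253271 - 1836*(595 - 1836 + (-1836)**2) = -146231/253271 - 1836*(595 - 1836 + 3370896) = -146231/253271 - 1836*3369655 = -146231/253271 - 6186686580 = -1566908296949411/253271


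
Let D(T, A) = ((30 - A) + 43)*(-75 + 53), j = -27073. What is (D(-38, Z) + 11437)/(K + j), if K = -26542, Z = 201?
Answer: -14253/53615 ≈ -0.26584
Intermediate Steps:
D(T, A) = -1606 + 22*A (D(T, A) = (73 - A)*(-22) = -1606 + 22*A)
(D(-38, Z) + 11437)/(K + j) = ((-1606 + 22*201) + 11437)/(-26542 - 27073) = ((-1606 + 4422) + 11437)/(-53615) = (2816 + 11437)*(-1/53615) = 14253*(-1/53615) = -14253/53615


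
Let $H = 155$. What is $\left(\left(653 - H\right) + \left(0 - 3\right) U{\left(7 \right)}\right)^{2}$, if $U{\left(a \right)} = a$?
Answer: $227529$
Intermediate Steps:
$\left(\left(653 - H\right) + \left(0 - 3\right) U{\left(7 \right)}\right)^{2} = \left(\left(653 - 155\right) + \left(0 - 3\right) 7\right)^{2} = \left(\left(653 - 155\right) - 21\right)^{2} = \left(498 - 21\right)^{2} = 477^{2} = 227529$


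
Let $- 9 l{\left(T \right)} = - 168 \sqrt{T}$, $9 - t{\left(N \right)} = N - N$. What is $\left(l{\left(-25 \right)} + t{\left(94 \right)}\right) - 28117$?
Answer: $-28108 + \frac{280 i}{3} \approx -28108.0 + 93.333 i$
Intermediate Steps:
$t{\left(N \right)} = 9$ ($t{\left(N \right)} = 9 - \left(N - N\right) = 9 - 0 = 9 + 0 = 9$)
$l{\left(T \right)} = \frac{56 \sqrt{T}}{3}$ ($l{\left(T \right)} = - \frac{\left(-168\right) \sqrt{T}}{9} = \frac{56 \sqrt{T}}{3}$)
$\left(l{\left(-25 \right)} + t{\left(94 \right)}\right) - 28117 = \left(\frac{56 \sqrt{-25}}{3} + 9\right) - 28117 = \left(\frac{56 \cdot 5 i}{3} + 9\right) - 28117 = \left(\frac{280 i}{3} + 9\right) - 28117 = \left(9 + \frac{280 i}{3}\right) - 28117 = -28108 + \frac{280 i}{3}$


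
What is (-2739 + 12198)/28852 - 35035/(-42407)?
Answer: 1411957633/1223526764 ≈ 1.1540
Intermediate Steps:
(-2739 + 12198)/28852 - 35035/(-42407) = 9459*(1/28852) - 35035*(-1/42407) = 9459/28852 + 35035/42407 = 1411957633/1223526764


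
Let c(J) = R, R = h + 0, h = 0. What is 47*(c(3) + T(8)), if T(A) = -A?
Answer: -376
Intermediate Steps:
R = 0 (R = 0 + 0 = 0)
c(J) = 0
47*(c(3) + T(8)) = 47*(0 - 1*8) = 47*(0 - 8) = 47*(-8) = -376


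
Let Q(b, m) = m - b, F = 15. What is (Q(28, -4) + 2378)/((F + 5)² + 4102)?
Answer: 1173/2251 ≈ 0.52110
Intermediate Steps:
(Q(28, -4) + 2378)/((F + 5)² + 4102) = ((-4 - 1*28) + 2378)/((15 + 5)² + 4102) = ((-4 - 28) + 2378)/(20² + 4102) = (-32 + 2378)/(400 + 4102) = 2346/4502 = 2346*(1/4502) = 1173/2251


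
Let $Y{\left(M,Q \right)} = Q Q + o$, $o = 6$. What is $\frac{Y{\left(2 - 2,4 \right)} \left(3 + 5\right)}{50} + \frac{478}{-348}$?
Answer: $\frac{9337}{4350} \approx 2.1464$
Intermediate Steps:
$Y{\left(M,Q \right)} = 6 + Q^{2}$ ($Y{\left(M,Q \right)} = Q Q + 6 = Q^{2} + 6 = 6 + Q^{2}$)
$\frac{Y{\left(2 - 2,4 \right)} \left(3 + 5\right)}{50} + \frac{478}{-348} = \frac{\left(6 + 4^{2}\right) \left(3 + 5\right)}{50} + \frac{478}{-348} = \left(6 + 16\right) 8 \cdot \frac{1}{50} + 478 \left(- \frac{1}{348}\right) = 22 \cdot 8 \cdot \frac{1}{50} - \frac{239}{174} = 176 \cdot \frac{1}{50} - \frac{239}{174} = \frac{88}{25} - \frac{239}{174} = \frac{9337}{4350}$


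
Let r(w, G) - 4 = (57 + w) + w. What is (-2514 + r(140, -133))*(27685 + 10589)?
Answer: -83169402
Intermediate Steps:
r(w, G) = 61 + 2*w (r(w, G) = 4 + ((57 + w) + w) = 4 + (57 + 2*w) = 61 + 2*w)
(-2514 + r(140, -133))*(27685 + 10589) = (-2514 + (61 + 2*140))*(27685 + 10589) = (-2514 + (61 + 280))*38274 = (-2514 + 341)*38274 = -2173*38274 = -83169402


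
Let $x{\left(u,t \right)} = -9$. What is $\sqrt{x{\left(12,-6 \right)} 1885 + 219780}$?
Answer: $3 \sqrt{22535} \approx 450.35$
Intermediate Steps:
$\sqrt{x{\left(12,-6 \right)} 1885 + 219780} = \sqrt{\left(-9\right) 1885 + 219780} = \sqrt{-16965 + 219780} = \sqrt{202815} = 3 \sqrt{22535}$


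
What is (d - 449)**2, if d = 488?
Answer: 1521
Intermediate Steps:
(d - 449)**2 = (488 - 449)**2 = 39**2 = 1521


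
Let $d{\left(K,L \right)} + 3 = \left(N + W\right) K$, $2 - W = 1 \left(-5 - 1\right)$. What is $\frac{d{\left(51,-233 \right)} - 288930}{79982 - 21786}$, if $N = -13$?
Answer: $- \frac{72297}{14549} \approx -4.9692$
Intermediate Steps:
$W = 8$ ($W = 2 - 1 \left(-5 - 1\right) = 2 - 1 \left(-6\right) = 2 - -6 = 2 + 6 = 8$)
$d{\left(K,L \right)} = -3 - 5 K$ ($d{\left(K,L \right)} = -3 + \left(-13 + 8\right) K = -3 - 5 K$)
$\frac{d{\left(51,-233 \right)} - 288930}{79982 - 21786} = \frac{\left(-3 - 255\right) - 288930}{79982 - 21786} = \frac{\left(-3 - 255\right) - 288930}{58196} = \left(-258 - 288930\right) \frac{1}{58196} = \left(-289188\right) \frac{1}{58196} = - \frac{72297}{14549}$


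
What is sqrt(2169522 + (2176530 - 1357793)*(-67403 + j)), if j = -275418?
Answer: I*sqrt(280678067555) ≈ 5.2979e+5*I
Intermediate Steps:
sqrt(2169522 + (2176530 - 1357793)*(-67403 + j)) = sqrt(2169522 + (2176530 - 1357793)*(-67403 - 275418)) = sqrt(2169522 + 818737*(-342821)) = sqrt(2169522 - 280680237077) = sqrt(-280678067555) = I*sqrt(280678067555)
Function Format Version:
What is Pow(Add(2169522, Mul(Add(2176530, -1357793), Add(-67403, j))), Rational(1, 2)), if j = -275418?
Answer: Mul(I, Pow(280678067555, Rational(1, 2))) ≈ Mul(5.2979e+5, I)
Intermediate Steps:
Pow(Add(2169522, Mul(Add(2176530, -1357793), Add(-67403, j))), Rational(1, 2)) = Pow(Add(2169522, Mul(Add(2176530, -1357793), Add(-67403, -275418))), Rational(1, 2)) = Pow(Add(2169522, Mul(818737, -342821)), Rational(1, 2)) = Pow(Add(2169522, -280680237077), Rational(1, 2)) = Pow(-280678067555, Rational(1, 2)) = Mul(I, Pow(280678067555, Rational(1, 2)))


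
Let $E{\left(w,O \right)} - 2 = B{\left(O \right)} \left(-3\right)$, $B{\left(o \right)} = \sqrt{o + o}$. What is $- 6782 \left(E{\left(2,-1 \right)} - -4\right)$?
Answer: $-40692 + 20346 i \sqrt{2} \approx -40692.0 + 28774.0 i$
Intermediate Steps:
$B{\left(o \right)} = \sqrt{2} \sqrt{o}$ ($B{\left(o \right)} = \sqrt{2 o} = \sqrt{2} \sqrt{o}$)
$E{\left(w,O \right)} = 2 - 3 \sqrt{2} \sqrt{O}$ ($E{\left(w,O \right)} = 2 + \sqrt{2} \sqrt{O} \left(-3\right) = 2 - 3 \sqrt{2} \sqrt{O}$)
$- 6782 \left(E{\left(2,-1 \right)} - -4\right) = - 6782 \left(\left(2 - 3 \sqrt{2} \sqrt{-1}\right) - -4\right) = - 6782 \left(\left(2 - 3 \sqrt{2} i\right) + 4\right) = - 6782 \left(\left(2 - 3 i \sqrt{2}\right) + 4\right) = - 6782 \left(6 - 3 i \sqrt{2}\right) = -40692 + 20346 i \sqrt{2}$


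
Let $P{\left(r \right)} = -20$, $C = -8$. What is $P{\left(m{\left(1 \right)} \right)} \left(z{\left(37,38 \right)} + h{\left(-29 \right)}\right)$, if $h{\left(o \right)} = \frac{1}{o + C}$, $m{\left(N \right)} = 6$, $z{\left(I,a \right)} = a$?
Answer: $- \frac{28100}{37} \approx -759.46$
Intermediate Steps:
$h{\left(o \right)} = \frac{1}{-8 + o}$ ($h{\left(o \right)} = \frac{1}{o - 8} = \frac{1}{-8 + o}$)
$P{\left(m{\left(1 \right)} \right)} \left(z{\left(37,38 \right)} + h{\left(-29 \right)}\right) = - 20 \left(38 + \frac{1}{-8 - 29}\right) = - 20 \left(38 + \frac{1}{-37}\right) = - 20 \left(38 - \frac{1}{37}\right) = \left(-20\right) \frac{1405}{37} = - \frac{28100}{37}$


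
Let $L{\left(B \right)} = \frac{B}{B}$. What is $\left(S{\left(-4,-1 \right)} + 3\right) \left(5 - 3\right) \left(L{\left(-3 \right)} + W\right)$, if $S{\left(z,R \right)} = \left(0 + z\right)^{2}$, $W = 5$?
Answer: $228$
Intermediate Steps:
$S{\left(z,R \right)} = z^{2}$
$L{\left(B \right)} = 1$
$\left(S{\left(-4,-1 \right)} + 3\right) \left(5 - 3\right) \left(L{\left(-3 \right)} + W\right) = \left(\left(-4\right)^{2} + 3\right) \left(5 - 3\right) \left(1 + 5\right) = \left(16 + 3\right) 2 \cdot 6 = 19 \cdot 2 \cdot 6 = 38 \cdot 6 = 228$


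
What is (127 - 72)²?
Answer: 3025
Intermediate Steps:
(127 - 72)² = 55² = 3025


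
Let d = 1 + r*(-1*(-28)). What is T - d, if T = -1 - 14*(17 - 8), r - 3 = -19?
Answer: 320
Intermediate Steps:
r = -16 (r = 3 - 19 = -16)
d = -447 (d = 1 - (-16)*(-28) = 1 - 16*28 = 1 - 448 = -447)
T = -127 (T = -1 - 14*9 = -1 - 126 = -127)
T - d = -127 - 1*(-447) = -127 + 447 = 320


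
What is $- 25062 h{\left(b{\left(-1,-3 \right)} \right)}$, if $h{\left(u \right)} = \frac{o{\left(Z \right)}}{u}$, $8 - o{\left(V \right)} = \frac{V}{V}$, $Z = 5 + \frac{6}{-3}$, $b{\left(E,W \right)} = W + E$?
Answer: $\frac{87717}{2} \approx 43859.0$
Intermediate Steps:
$b{\left(E,W \right)} = E + W$
$Z = 3$ ($Z = 5 + 6 \left(- \frac{1}{3}\right) = 5 - 2 = 3$)
$o{\left(V \right)} = 7$ ($o{\left(V \right)} = 8 - \frac{V}{V} = 8 - 1 = 7$)
$h{\left(u \right)} = \frac{7}{u}$
$- 25062 h{\left(b{\left(-1,-3 \right)} \right)} = - 25062 \frac{7}{-1 - 3} = - 25062 \frac{7}{-4} = - 25062 \cdot 7 \left(- \frac{1}{4}\right) = \left(-25062\right) \left(- \frac{7}{4}\right) = \frac{87717}{2}$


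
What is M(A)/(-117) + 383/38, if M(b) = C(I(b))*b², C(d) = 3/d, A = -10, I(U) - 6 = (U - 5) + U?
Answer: 15137/1482 ≈ 10.214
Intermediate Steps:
I(U) = 1 + 2*U (I(U) = 6 + ((U - 5) + U) = 6 + ((-5 + U) + U) = 6 + (-5 + 2*U) = 1 + 2*U)
M(b) = 3*b²/(1 + 2*b) (M(b) = (3/(1 + 2*b))*b² = 3*b²/(1 + 2*b))
M(A)/(-117) + 383/38 = (3*(-10)²/(1 + 2*(-10)))/(-117) + 383/38 = (3*100/(1 - 20))*(-1/117) + 383*(1/38) = (3*100/(-19))*(-1/117) + 383/38 = (3*100*(-1/19))*(-1/117) + 383/38 = -300/19*(-1/117) + 383/38 = 100/741 + 383/38 = 15137/1482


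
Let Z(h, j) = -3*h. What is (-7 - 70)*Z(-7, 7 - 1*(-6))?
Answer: -1617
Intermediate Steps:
(-7 - 70)*Z(-7, 7 - 1*(-6)) = (-7 - 70)*(-3*(-7)) = -77*21 = -1617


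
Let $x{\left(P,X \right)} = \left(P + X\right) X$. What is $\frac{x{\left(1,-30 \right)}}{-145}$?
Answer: $-6$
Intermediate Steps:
$x{\left(P,X \right)} = X \left(P + X\right)$
$\frac{x{\left(1,-30 \right)}}{-145} = \frac{\left(-30\right) \left(1 - 30\right)}{-145} = \left(-30\right) \left(-29\right) \left(- \frac{1}{145}\right) = 870 \left(- \frac{1}{145}\right) = -6$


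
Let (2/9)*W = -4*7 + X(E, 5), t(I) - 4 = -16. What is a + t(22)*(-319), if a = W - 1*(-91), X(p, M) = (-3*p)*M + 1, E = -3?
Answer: 4000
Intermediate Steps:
X(p, M) = 1 - 3*M*p (X(p, M) = -3*M*p + 1 = 1 - 3*M*p)
t(I) = -12 (t(I) = 4 - 16 = -12)
W = 81 (W = 9*(-4*7 + (1 - 3*5*(-3)))/2 = 9*(-28 + (1 + 45))/2 = 9*(-28 + 46)/2 = (9/2)*18 = 81)
a = 172 (a = 81 - 1*(-91) = 81 + 91 = 172)
a + t(22)*(-319) = 172 - 12*(-319) = 172 + 3828 = 4000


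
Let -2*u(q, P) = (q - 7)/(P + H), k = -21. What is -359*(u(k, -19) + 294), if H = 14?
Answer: -522704/5 ≈ -1.0454e+5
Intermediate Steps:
u(q, P) = -(-7 + q)/(2*(14 + P)) (u(q, P) = -(q - 7)/(2*(P + 14)) = -(-7 + q)/(2*(14 + P)))
-359*(u(k, -19) + 294) = -359*((7 - 1*(-21))/(2*(14 - 19)) + 294) = -359*((½)*(7 + 21)/(-5) + 294) = -359*((½)*(-⅕)*28 + 294) = -359*(-14/5 + 294) = -359*1456/5 = -522704/5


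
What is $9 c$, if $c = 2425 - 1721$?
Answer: $6336$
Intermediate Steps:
$c = 704$
$9 c = 9 \cdot 704 = 6336$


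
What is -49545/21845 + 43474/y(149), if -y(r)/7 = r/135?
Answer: -25651952397/4556867 ≈ -5629.3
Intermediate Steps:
y(r) = -7*r/135
-49545/21845 + 43474/y(149) = -49545/21845 + 43474/((-7/135*149)) = -49545*1/21845 + 43474/(-1043/135) = -9909/4369 + 43474*(-135/1043) = -9909/4369 - 5868990/1043 = -25651952397/4556867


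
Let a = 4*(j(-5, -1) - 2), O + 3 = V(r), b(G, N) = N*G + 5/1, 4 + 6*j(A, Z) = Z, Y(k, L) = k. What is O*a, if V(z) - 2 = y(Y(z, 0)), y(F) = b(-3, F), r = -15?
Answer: -1666/3 ≈ -555.33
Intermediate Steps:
j(A, Z) = -⅔ + Z/6
b(G, N) = 5 + G*N (b(G, N) = G*N + 5*1 = G*N + 5 = 5 + G*N)
y(F) = 5 - 3*F
V(z) = 7 - 3*z (V(z) = 2 + (5 - 3*z) = 7 - 3*z)
O = 49 (O = -3 + (7 - 3*(-15)) = -3 + (7 + 45) = -3 + 52 = 49)
a = -34/3 (a = 4*((-⅔ + (⅙)*(-1)) - 2) = 4*((-⅔ - ⅙) - 2) = 4*(-⅚ - 2) = 4*(-17/6) = -34/3 ≈ -11.333)
O*a = 49*(-34/3) = -1666/3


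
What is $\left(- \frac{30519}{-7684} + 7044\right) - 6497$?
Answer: $\frac{4233667}{7684} \approx 550.97$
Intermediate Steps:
$\left(- \frac{30519}{-7684} + 7044\right) - 6497 = \left(\left(-30519\right) \left(- \frac{1}{7684}\right) + 7044\right) - 6497 = \left(\frac{30519}{7684} + 7044\right) - 6497 = \frac{54156615}{7684} - 6497 = \frac{4233667}{7684}$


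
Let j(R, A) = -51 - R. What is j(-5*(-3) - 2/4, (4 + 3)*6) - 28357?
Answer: -56845/2 ≈ -28423.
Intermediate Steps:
j(-5*(-3) - 2/4, (4 + 3)*6) - 28357 = (-51 - (-5*(-3) - 2/4)) - 28357 = (-51 - (15 - 2*¼)) - 28357 = (-51 - (15 - ½)) - 28357 = (-51 - 1*29/2) - 28357 = (-51 - 29/2) - 28357 = -131/2 - 28357 = -56845/2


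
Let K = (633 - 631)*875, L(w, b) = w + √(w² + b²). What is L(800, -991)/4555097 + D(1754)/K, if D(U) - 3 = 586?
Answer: 2684352133/7971419750 + √1622081/4555097 ≈ 0.33703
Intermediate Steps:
L(w, b) = w + √(b² + w²)
D(U) = 589 (D(U) = 3 + 586 = 589)
K = 1750 (K = 2*875 = 1750)
L(800, -991)/4555097 + D(1754)/K = (800 + √((-991)² + 800²))/4555097 + 589/1750 = (800 + √(982081 + 640000))*(1/4555097) + 589*(1/1750) = (800 + √1622081)*(1/4555097) + 589/1750 = (800/4555097 + √1622081/4555097) + 589/1750 = 2684352133/7971419750 + √1622081/4555097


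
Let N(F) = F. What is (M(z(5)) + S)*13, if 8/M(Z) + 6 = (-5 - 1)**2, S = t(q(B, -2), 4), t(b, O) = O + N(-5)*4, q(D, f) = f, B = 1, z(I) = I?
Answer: -3068/15 ≈ -204.53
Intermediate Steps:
t(b, O) = -20 + O (t(b, O) = O - 5*4 = O - 20 = -20 + O)
S = -16 (S = -20 + 4 = -16)
M(Z) = 4/15 (M(Z) = 8/(-6 + (-5 - 1)**2) = 8/(-6 + (-6)**2) = 8/(-6 + 36) = 8/30 = 8*(1/30) = 4/15)
(M(z(5)) + S)*13 = (4/15 - 16)*13 = -236/15*13 = -3068/15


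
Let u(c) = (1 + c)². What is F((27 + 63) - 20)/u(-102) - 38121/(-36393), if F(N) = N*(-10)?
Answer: 121132407/123748331 ≈ 0.97886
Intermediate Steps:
F(N) = -10*N
F((27 + 63) - 20)/u(-102) - 38121/(-36393) = (-10*((27 + 63) - 20))/((1 - 102)²) - 38121/(-36393) = (-10*(90 - 20))/((-101)²) - 38121*(-1/36393) = -10*70/10201 + 12707/12131 = -700*1/10201 + 12707/12131 = -700/10201 + 12707/12131 = 121132407/123748331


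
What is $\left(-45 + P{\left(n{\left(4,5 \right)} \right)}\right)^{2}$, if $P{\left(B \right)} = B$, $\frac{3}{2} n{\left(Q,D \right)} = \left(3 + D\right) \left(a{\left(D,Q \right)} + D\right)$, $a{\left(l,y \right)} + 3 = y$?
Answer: $169$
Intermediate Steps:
$a{\left(l,y \right)} = -3 + y$
$n{\left(Q,D \right)} = \frac{2 \left(3 + D\right) \left(-3 + D + Q\right)}{3}$ ($n{\left(Q,D \right)} = \frac{2 \left(3 + D\right) \left(\left(-3 + Q\right) + D\right)}{3} = \frac{2 \left(3 + D\right) \left(-3 + D + Q\right)}{3}$)
$\left(-45 + P{\left(n{\left(4,5 \right)} \right)}\right)^{2} = \left(-45 + \left(-6 + 2 \cdot 4 + \frac{2 \cdot 5^{2}}{3} + \frac{2}{3} \cdot 5 \cdot 4\right)\right)^{2} = \left(-45 + \left(-6 + 8 + \frac{2}{3} \cdot 25 + \frac{40}{3}\right)\right)^{2} = \left(-45 + \left(-6 + 8 + \frac{50}{3} + \frac{40}{3}\right)\right)^{2} = \left(-45 + 32\right)^{2} = \left(-13\right)^{2} = 169$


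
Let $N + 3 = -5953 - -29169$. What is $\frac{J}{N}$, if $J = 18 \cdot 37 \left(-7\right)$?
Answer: $- \frac{4662}{23213} \approx -0.20084$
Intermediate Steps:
$J = -4662$ ($J = 666 \left(-7\right) = -4662$)
$N = 23213$ ($N = -3 - -23216 = -3 + \left(-5953 + 29169\right) = -3 + 23216 = 23213$)
$\frac{J}{N} = - \frac{4662}{23213}$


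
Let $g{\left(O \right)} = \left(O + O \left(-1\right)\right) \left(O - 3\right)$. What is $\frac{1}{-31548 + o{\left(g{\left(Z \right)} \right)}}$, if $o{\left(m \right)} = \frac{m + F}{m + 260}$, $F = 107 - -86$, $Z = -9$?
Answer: $- \frac{260}{8202287} \approx -3.1698 \cdot 10^{-5}$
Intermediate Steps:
$g{\left(O \right)} = 0$ ($g{\left(O \right)} = \left(O - O\right) \left(-3 + O\right) = 0 \left(-3 + O\right) = 0$)
$F = 193$ ($F = 107 + 86 = 193$)
$o{\left(m \right)} = \frac{193 + m}{260 + m}$ ($o{\left(m \right)} = \frac{m + 193}{m + 260} = \frac{193 + m}{260 + m}$)
$\frac{1}{-31548 + o{\left(g{\left(Z \right)} \right)}} = \frac{1}{-31548 + \frac{193 + 0}{260 + 0}} = \frac{1}{-31548 + \frac{1}{260} \cdot 193} = \frac{1}{-31548 + \frac{193}{260}} = \frac{1}{- \frac{8202287}{260}} = - \frac{260}{8202287}$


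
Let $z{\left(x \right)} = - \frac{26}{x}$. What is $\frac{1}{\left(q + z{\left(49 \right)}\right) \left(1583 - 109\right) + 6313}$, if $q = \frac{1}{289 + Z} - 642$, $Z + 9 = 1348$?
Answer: $- \frac{3626}{3411254563} \approx -1.063 \cdot 10^{-6}$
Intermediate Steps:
$Z = 1339$ ($Z = -9 + 1348 = 1339$)
$q = - \frac{1045175}{1628}$ ($q = \frac{1}{289 + 1339} - 642 = \frac{1}{1628} - 642 = - \frac{1045175}{1628} \approx -642.0$)
$\frac{1}{\left(q + z{\left(49 \right)}\right) \left(1583 - 109\right) + 6313} = \frac{1}{\left(- \frac{1045175}{1628} - \frac{26}{49}\right) \left(1583 - 109\right) + 6313} = \frac{1}{\left(- \frac{1045175}{1628} - \frac{26}{49}\right) 1474 + 6313} = \frac{1}{\left(- \frac{51255903}{79772}\right) 1474 + 6313} = \frac{1}{- \frac{3434145501}{3626} + 6313} = \frac{1}{- \frac{3411254563}{3626}} = - \frac{3626}{3411254563}$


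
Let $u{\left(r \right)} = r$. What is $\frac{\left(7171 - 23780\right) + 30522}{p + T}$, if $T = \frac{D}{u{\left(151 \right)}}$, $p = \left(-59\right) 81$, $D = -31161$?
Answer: $- \frac{2100863}{752790} \approx -2.7908$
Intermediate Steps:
$p = -4779$
$T = - \frac{31161}{151} \approx -206.36$
$\frac{\left(7171 - 23780\right) + 30522}{p + T} = \frac{\left(7171 - 23780\right) + 30522}{-4779 - \frac{31161}{151}} = \frac{\left(7171 - 23780\right) + 30522}{- \frac{752790}{151}} = \left(-16609 + 30522\right) \left(- \frac{151}{752790}\right) = 13913 \left(- \frac{151}{752790}\right) = - \frac{2100863}{752790}$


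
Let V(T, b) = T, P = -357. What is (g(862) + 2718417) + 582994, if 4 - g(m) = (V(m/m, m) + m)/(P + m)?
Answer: 1667213712/505 ≈ 3.3014e+6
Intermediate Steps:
g(m) = 4 - (1 + m)/(-357 + m) (g(m) = 4 - (m/m + m)/(-357 + m) = 4 - (1 + m)/(-357 + m))
(g(862) + 2718417) + 582994 = ((-1429 + 3*862)/(-357 + 862) + 2718417) + 582994 = ((-1429 + 2586)/505 + 2718417) + 582994 = ((1/505)*1157 + 2718417) + 582994 = (1157/505 + 2718417) + 582994 = 1372801742/505 + 582994 = 1667213712/505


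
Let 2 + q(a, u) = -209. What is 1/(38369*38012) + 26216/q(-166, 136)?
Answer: -38235575332237/307739792308 ≈ -124.25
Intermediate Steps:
q(a, u) = -211 (q(a, u) = -2 - 209 = -211)
1/(38369*38012) + 26216/q(-166, 136) = 1/(38369*38012) + 26216/(-211) = (1/38369)*(1/38012) + 26216*(-1/211) = 1/1458482428 - 26216/211 = -38235575332237/307739792308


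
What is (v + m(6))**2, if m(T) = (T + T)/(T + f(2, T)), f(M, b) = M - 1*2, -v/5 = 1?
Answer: 9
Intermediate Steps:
v = -5 (v = -5*1 = -5)
f(M, b) = -2 + M (f(M, b) = M - 2 = -2 + M)
m(T) = 2 (m(T) = (T + T)/(T + (-2 + 2)) = (2*T)/(T + 0) = (2*T)/T = 2)
(v + m(6))**2 = (-5 + 2)**2 = (-3)**2 = 9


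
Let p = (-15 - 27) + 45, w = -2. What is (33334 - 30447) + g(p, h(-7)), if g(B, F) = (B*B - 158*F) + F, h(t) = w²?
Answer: 2268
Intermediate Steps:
p = 3 (p = -42 + 45 = 3)
h(t) = 4 (h(t) = (-2)² = 4)
g(B, F) = B² - 157*F (g(B, F) = (B² - 158*F) + F = B² - 157*F)
(33334 - 30447) + g(p, h(-7)) = (33334 - 30447) + (3² - 157*4) = 2887 + (9 - 628) = 2887 - 619 = 2268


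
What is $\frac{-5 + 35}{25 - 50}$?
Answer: $- \frac{6}{5} \approx -1.2$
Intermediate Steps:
$\frac{-5 + 35}{25 - 50} = \frac{30}{-25} = 30 \left(- \frac{1}{25}\right) = - \frac{6}{5}$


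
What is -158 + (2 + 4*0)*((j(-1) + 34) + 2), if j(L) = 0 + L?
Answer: -88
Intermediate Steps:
j(L) = L
-158 + (2 + 4*0)*((j(-1) + 34) + 2) = -158 + (2 + 4*0)*((-1 + 34) + 2) = -158 + (2 + 0)*(33 + 2) = -158 + 2*35 = -158 + 70 = -88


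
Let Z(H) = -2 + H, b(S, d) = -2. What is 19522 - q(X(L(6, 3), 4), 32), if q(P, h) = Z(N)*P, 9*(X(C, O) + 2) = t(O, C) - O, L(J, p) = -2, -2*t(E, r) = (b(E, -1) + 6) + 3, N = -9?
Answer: 116945/6 ≈ 19491.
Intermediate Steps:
t(E, r) = -7/2 (t(E, r) = -((-2 + 6) + 3)/2 = -(4 + 3)/2 = -1/2*7 = -7/2)
X(C, O) = -43/18 - O/9 (X(C, O) = -2 + (-7/2 - O)/9 = -2 + (-7/18 - O/9) = -43/18 - O/9)
q(P, h) = -11*P (q(P, h) = (-2 - 9)*P = -11*P)
19522 - q(X(L(6, 3), 4), 32) = 19522 - (-11)*(-43/18 - 1/9*4) = 19522 - (-11)*(-43/18 - 4/9) = 19522 - (-11)*(-17)/6 = 19522 - 1*187/6 = 19522 - 187/6 = 116945/6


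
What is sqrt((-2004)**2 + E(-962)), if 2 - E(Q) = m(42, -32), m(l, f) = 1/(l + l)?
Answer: sqrt(7084255731)/42 ≈ 2004.0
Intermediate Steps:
m(l, f) = 1/(2*l)
E(Q) = 167/84 (E(Q) = 2 - 1/(2*42) = 2 - 1*1/84 = 2 - 1/84 = 167/84)
sqrt((-2004)**2 + E(-962)) = sqrt((-2004)**2 + 167/84) = sqrt(4016016 + 167/84) = sqrt(337345511/84) = sqrt(7084255731)/42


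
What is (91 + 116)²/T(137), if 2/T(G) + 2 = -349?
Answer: -15039999/2 ≈ -7.5200e+6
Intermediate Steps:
T(G) = -2/351 (T(G) = 2/(-2 - 349) = 2/(-351) = 2*(-1/351) = -2/351)
(91 + 116)²/T(137) = (91 + 116)²/(-2/351) = 207²*(-351/2) = 42849*(-351/2) = -15039999/2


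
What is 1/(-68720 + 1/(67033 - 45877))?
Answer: -21156/1453840319 ≈ -1.4552e-5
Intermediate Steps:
1/(-68720 + 1/(67033 - 45877)) = 1/(-68720 + 1/21156) = 1/(-1453840319/21156) = -21156/1453840319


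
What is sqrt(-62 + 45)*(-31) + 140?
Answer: 140 - 31*I*sqrt(17) ≈ 140.0 - 127.82*I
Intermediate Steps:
sqrt(-62 + 45)*(-31) + 140 = sqrt(-17)*(-31) + 140 = (I*sqrt(17))*(-31) + 140 = -31*I*sqrt(17) + 140 = 140 - 31*I*sqrt(17)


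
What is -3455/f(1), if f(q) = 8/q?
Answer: -3455/8 ≈ -431.88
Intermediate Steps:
-3455/f(1) = -3455/(8/1) = -3455/(8*1) = -3455/8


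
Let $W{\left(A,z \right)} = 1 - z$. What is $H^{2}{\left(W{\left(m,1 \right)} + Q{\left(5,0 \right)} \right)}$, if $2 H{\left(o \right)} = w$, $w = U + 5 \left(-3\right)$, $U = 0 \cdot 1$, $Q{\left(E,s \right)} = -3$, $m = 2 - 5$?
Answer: $\frac{225}{4} \approx 56.25$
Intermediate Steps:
$m = -3$ ($m = 2 - 5 = -3$)
$U = 0$
$w = -15$ ($w = 0 + 5 \left(-3\right) = 0 - 15 = -15$)
$H{\left(o \right)} = - \frac{15}{2}$ ($H{\left(o \right)} = \frac{1}{2} \left(-15\right) = - \frac{15}{2}$)
$H^{2}{\left(W{\left(m,1 \right)} + Q{\left(5,0 \right)} \right)} = \left(- \frac{15}{2}\right)^{2} = \frac{225}{4}$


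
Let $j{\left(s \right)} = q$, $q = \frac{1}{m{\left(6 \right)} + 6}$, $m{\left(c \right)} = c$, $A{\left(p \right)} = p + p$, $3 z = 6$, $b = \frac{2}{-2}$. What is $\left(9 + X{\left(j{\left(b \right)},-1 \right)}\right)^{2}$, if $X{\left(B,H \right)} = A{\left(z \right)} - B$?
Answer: $\frac{24025}{144} \approx 166.84$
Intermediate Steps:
$b = -1$ ($b = 2 \left(- \frac{1}{2}\right) = -1$)
$z = 2$ ($z = \frac{1}{3} \cdot 6 = 2$)
$A{\left(p \right)} = 2 p$
$q = \frac{1}{12}$ ($q = \frac{1}{6 + 6} = \frac{1}{12} \approx 0.083333$)
$j{\left(s \right)} = \frac{1}{12}$
$X{\left(B,H \right)} = 4 - B$ ($X{\left(B,H \right)} = 2 \cdot 2 - B = 4 - B$)
$\left(9 + X{\left(j{\left(b \right)},-1 \right)}\right)^{2} = \left(9 + \left(4 - \frac{1}{12}\right)\right)^{2} = \left(9 + \frac{47}{12}\right)^{2} = \left(\frac{155}{12}\right)^{2} = \frac{24025}{144}$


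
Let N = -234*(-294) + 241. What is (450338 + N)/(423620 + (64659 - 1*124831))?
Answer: 519375/363448 ≈ 1.4290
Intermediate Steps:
N = 69037 (N = 68796 + 241 = 69037)
(450338 + N)/(423620 + (64659 - 1*124831)) = (450338 + 69037)/(423620 + (64659 - 1*124831)) = 519375/(423620 + (64659 - 124831)) = 519375/(423620 - 60172) = 519375/363448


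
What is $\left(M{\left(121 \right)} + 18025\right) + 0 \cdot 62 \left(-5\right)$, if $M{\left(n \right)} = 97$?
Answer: $18122$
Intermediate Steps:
$\left(M{\left(121 \right)} + 18025\right) + 0 \cdot 62 \left(-5\right) = \left(97 + 18025\right) + 0 \cdot 62 \left(-5\right) = 18122 + 0 \left(-310\right) = 18122 + 0 = 18122$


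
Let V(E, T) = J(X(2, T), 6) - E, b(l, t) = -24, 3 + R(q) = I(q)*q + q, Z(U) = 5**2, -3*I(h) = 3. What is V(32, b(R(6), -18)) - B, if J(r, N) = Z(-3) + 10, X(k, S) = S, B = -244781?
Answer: 244784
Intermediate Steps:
I(h) = -1 (I(h) = -1/3*3 = -1)
Z(U) = 25
R(q) = -3 (R(q) = -3 + (-q + q) = -3 + 0 = -3)
J(r, N) = 35 (J(r, N) = 25 + 10 = 35)
V(E, T) = 35 - E
V(32, b(R(6), -18)) - B = (35 - 1*32) - 1*(-244781) = (35 - 32) + 244781 = 3 + 244781 = 244784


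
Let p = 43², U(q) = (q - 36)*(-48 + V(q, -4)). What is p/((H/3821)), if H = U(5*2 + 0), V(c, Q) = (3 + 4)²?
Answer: -7065029/26 ≈ -2.7173e+5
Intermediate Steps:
V(c, Q) = 49 (V(c, Q) = 7² = 49)
U(q) = -36 + q (U(q) = (q - 36)*(-48 + 49) = (-36 + q)*1 = -36 + q)
H = -26 (H = -36 + (5*2 + 0) = -36 + (10 + 0) = -36 + 10 = -26)
p = 1849
p/((H/3821)) = 1849/((-26/3821)) = 1849/((-26*1/3821)) = 1849/(-26/3821) = 1849*(-3821/26) = -7065029/26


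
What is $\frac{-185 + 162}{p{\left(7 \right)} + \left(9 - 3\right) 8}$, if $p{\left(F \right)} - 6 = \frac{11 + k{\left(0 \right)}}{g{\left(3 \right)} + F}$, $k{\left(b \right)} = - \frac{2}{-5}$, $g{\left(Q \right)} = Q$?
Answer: $- \frac{1150}{2757} \approx -0.41712$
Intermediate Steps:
$k{\left(b \right)} = \frac{2}{5}$ ($k{\left(b \right)} = \left(-2\right) \left(- \frac{1}{5}\right) = \frac{2}{5}$)
$p{\left(F \right)} = 6 + \frac{57}{5 \left(3 + F\right)}$ ($p{\left(F \right)} = 6 + \frac{11 + \frac{2}{5}}{3 + F} = 6 + \frac{57}{5 \left(3 + F\right)}$)
$\frac{-185 + 162}{p{\left(7 \right)} + \left(9 - 3\right) 8} = \frac{-185 + 162}{\frac{3 \left(49 + 10 \cdot 7\right)}{5 \left(3 + 7\right)} + \left(9 - 3\right) 8} = - \frac{23}{\frac{3 \left(49 + 70\right)}{5 \cdot 10} + 6 \cdot 8} = - \frac{23}{\frac{3}{5} \cdot \frac{1}{10} \cdot 119 + 48} = - \frac{23}{\frac{357}{50} + 48} = - \frac{23}{\frac{2757}{50}} = \left(-23\right) \frac{50}{2757} = - \frac{1150}{2757}$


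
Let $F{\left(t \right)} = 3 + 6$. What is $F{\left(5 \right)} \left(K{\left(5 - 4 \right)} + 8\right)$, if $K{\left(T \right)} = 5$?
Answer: $117$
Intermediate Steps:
$F{\left(t \right)} = 9$
$F{\left(5 \right)} \left(K{\left(5 - 4 \right)} + 8\right) = 9 \left(5 + 8\right) = 9 \cdot 13 = 117$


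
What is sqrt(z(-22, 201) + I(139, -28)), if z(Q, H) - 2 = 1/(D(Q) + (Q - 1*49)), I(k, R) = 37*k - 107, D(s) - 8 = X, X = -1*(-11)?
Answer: 5*sqrt(136227)/26 ≈ 70.979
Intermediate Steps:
X = 11
D(s) = 19 (D(s) = 8 + 11 = 19)
I(k, R) = -107 + 37*k
z(Q, H) = 2 + 1/(-30 + Q) (z(Q, H) = 2 + 1/(19 + (Q - 1*49)) = 2 + 1/(19 + (Q - 49)) = 2 + 1/(19 + (-49 + Q)) = 2 + 1/(-30 + Q))
sqrt(z(-22, 201) + I(139, -28)) = sqrt((-59 + 2*(-22))/(-30 - 22) + (-107 + 37*139)) = sqrt((-59 - 44)/(-52) + (-107 + 5143)) = sqrt(-1/52*(-103) + 5036) = sqrt(103/52 + 5036) = sqrt(261975/52) = 5*sqrt(136227)/26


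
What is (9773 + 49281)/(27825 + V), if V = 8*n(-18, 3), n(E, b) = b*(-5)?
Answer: 59054/27705 ≈ 2.1315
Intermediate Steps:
n(E, b) = -5*b
V = -120 (V = 8*(-5*3) = 8*(-15) = -120)
(9773 + 49281)/(27825 + V) = (9773 + 49281)/(27825 - 120) = 59054/27705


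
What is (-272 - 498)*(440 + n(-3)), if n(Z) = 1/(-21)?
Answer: -1016290/3 ≈ -3.3876e+5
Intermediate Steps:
n(Z) = -1/21
(-272 - 498)*(440 + n(-3)) = (-272 - 498)*(440 - 1/21) = -770*9239/21 = -1016290/3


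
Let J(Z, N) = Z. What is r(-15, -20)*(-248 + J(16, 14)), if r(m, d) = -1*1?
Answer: 232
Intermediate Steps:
r(m, d) = -1
r(-15, -20)*(-248 + J(16, 14)) = -(-248 + 16) = -1*(-232) = 232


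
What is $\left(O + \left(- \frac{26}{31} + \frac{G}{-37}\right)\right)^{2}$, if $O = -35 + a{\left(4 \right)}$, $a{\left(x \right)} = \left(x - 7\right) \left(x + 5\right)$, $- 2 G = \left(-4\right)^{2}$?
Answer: $\frac{5159261584}{1315609} \approx 3921.6$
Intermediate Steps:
$G = -8$ ($G = - \frac{\left(-4\right)^{2}}{2} = \left(- \frac{1}{2}\right) 16 = -8$)
$a{\left(x \right)} = \left(-7 + x\right) \left(5 + x\right)$
$O = -62$ ($O = -35 - \left(43 - 16\right) = -35 - 27 = -62$)
$\left(O + \left(- \frac{26}{31} + \frac{G}{-37}\right)\right)^{2} = \left(-62 - \left(- \frac{8}{37} + \frac{26}{31}\right)\right)^{2} = \left(-62 - \frac{714}{1147}\right)^{2} = \left(- \frac{71828}{1147}\right)^{2} = \frac{5159261584}{1315609}$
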